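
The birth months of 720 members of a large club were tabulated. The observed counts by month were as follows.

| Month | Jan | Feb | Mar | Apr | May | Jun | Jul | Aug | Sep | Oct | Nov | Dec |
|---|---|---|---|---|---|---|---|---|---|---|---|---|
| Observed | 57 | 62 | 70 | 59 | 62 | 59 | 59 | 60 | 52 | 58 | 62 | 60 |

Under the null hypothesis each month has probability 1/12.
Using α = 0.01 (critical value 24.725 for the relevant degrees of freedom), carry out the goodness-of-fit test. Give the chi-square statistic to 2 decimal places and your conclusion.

Under H₀ each category has probability 1/12, so each expected count is 720/12 = 60.
cat         O        E   (O−E)²/E
Jan        57       60      0.150
Feb        62       60      0.067
Mar        70       60      1.667
Apr        59       60      0.017
May        62       60      0.067
Jun        59       60      0.017
Jul        59       60      0.017
Aug        60       60      0.000
Sep        52       60      1.067
Oct        58       60      0.067
Nov        62       60      0.067
Dec        60       60      0.000
Sum = 3.20
df = 11. Since 3.20 < 24.725, we do not reject H₀.

3.20; do not reject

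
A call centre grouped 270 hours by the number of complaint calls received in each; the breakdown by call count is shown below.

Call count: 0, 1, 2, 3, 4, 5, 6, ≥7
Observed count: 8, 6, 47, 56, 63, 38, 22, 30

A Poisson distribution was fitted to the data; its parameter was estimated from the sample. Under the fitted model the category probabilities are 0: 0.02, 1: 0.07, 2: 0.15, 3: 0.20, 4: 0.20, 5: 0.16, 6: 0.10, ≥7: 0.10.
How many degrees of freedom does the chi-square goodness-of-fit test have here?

6

There are k = 8 categories and 1 parameter estimated from the data, so df = 8 − 1 − 1 = 6.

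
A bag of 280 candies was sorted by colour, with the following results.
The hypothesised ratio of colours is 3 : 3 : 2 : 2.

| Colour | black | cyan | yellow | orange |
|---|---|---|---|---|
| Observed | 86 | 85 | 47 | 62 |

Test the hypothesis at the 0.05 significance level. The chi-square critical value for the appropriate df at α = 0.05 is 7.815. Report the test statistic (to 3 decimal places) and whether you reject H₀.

Ratio total = 10. Expected counts: 280×3/10 = 84, 280×3/10 = 84, 280×2/10 = 56, 280×2/10 = 56.
black: (86 − 84)²/84 = 4/84 = 0.0476
cyan: (85 − 84)²/84 = 1/84 = 0.0119
yellow: (47 − 56)²/56 = 81/56 = 1.4464
orange: (62 − 56)²/56 = 36/56 = 0.6429
Sum = 2.149
df = 3. Since 2.149 < 7.815, we do not reject H₀.

2.149; do not reject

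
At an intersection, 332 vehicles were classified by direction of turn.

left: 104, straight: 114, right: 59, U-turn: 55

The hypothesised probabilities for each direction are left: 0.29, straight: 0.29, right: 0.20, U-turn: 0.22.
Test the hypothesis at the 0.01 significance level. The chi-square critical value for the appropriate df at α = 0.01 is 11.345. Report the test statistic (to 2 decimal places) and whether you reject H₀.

9.16; do not reject

Expected counts E_i = n·p_i: 332×0.29 = 96.28, 332×0.29 = 96.28, 332×0.20 = 66.4, 332×0.22 = 73.04.
left: (104 − 96.28)²/96.28 = 59.5984/96.28 = 0.619
straight: (114 − 96.28)²/96.28 = 313.9984/96.28 = 3.261
right: (59 − 66.4)²/66.4 = 54.76/66.4 = 0.825
U-turn: (55 − 73.04)²/73.04 = 325.4416/73.04 = 4.456
Sum = 9.16
df = 3. Since 9.16 < 11.345, we do not reject H₀.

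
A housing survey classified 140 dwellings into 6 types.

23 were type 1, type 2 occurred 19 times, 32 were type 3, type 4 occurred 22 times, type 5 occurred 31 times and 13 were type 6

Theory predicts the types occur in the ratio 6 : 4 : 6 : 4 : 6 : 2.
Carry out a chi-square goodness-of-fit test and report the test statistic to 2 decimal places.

2.95

Ratio total = 28. Expected counts: 140×6/28 = 30, 140×4/28 = 20, 140×6/28 = 30, 140×4/28 = 20, 140×6/28 = 30, 140×2/28 = 10.
χ² = (23−30)²/30 + (19−20)²/20 + (32−30)²/30 + (22−20)²/20 + (31−30)²/30 + (13−10)²/10
   = 1.633 + 0.050 + 0.133 + 0.200 + 0.033 + 0.900
Sum = 2.95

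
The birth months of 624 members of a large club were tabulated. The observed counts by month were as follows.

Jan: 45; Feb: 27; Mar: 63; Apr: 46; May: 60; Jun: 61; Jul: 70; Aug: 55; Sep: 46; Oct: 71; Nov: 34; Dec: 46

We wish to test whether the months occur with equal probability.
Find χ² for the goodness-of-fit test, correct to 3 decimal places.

39.731

Expected count for each of the 12 categories: 624/12 = 52.
cat         O        E   (O−E)²/E
Jan        45       52     0.9423
Feb        27       52    12.0192
Mar        63       52     2.3269
Apr        46       52     0.6923
May        60       52     1.2308
Jun        61       52     1.5577
Jul        70       52     6.2308
Aug        55       52     0.1731
Sep        46       52     0.6923
Oct        71       52     6.9423
Nov        34       52     6.2308
Dec        46       52     0.6923
Sum = 39.731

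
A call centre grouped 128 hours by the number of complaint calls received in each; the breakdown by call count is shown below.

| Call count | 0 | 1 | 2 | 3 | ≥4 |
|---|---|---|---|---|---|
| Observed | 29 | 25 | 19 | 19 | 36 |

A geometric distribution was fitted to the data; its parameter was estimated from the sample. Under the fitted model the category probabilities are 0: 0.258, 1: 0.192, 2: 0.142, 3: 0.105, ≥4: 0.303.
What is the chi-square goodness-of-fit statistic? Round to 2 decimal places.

3.03

Expected counts E_i = n·p_i: 128×0.258 = 33.024, 128×0.192 = 24.576, 128×0.142 = 18.176, 128×0.105 = 13.44, 128×0.303 = 38.784.
0: (29 − 33.024)²/33.024 = 16.192576/33.024 = 0.490
1: (25 − 24.576)²/24.576 = 0.179776/24.576 = 0.007
2: (19 − 18.176)²/18.176 = 0.678976/18.176 = 0.037
3: (19 − 13.44)²/13.44 = 30.9136/13.44 = 2.300
≥4: (36 − 38.784)²/38.784 = 7.750656/38.784 = 0.200
Sum = 3.03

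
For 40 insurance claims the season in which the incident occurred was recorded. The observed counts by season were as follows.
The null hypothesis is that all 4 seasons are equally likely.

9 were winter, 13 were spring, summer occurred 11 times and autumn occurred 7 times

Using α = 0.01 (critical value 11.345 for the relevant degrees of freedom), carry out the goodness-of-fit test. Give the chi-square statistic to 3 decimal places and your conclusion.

Expected count for each of the 4 categories: 40/4 = 10.
χ² = (9−10)²/10 + (13−10)²/10 + (11−10)²/10 + (7−10)²/10
   = 0.1000 + 0.9000 + 0.1000 + 0.9000
Sum = 2.000
df = 3. Since 2.000 < 11.345, we do not reject H₀.

2.000; do not reject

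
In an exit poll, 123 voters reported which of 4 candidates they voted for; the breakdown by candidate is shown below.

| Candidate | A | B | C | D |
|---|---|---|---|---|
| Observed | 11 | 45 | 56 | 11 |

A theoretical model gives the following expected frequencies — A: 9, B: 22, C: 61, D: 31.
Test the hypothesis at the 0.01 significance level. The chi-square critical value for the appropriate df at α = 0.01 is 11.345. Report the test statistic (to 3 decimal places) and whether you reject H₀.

χ² = (11−9)²/9 + (45−22)²/22 + (56−61)²/61 + (11−31)²/31
   = 0.4444 + 24.0455 + 0.4098 + 12.9032
Sum = 37.803
df = 3. Since 37.803 > 11.345, we reject H₀.

37.803; reject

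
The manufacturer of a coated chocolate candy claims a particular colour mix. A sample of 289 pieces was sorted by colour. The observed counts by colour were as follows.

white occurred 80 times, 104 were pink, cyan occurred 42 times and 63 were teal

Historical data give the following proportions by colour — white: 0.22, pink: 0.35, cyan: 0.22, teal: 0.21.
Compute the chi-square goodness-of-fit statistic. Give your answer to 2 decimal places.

Expected counts E_i = n·p_i: 289×0.22 = 63.58, 289×0.35 = 101.15, 289×0.22 = 63.58, 289×0.21 = 60.69.
cat         O        E   (O−E)²/E
white      80    63.58      4.241
pink      104   101.15      0.080
cyan       42    63.58      7.325
teal       63    60.69      0.088
Sum = 11.73

11.73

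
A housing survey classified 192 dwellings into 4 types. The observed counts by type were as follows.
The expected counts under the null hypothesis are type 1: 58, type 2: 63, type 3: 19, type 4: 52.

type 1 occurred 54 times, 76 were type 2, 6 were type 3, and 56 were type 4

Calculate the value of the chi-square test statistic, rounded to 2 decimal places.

χ² = (54−58)²/58 + (76−63)²/63 + (6−19)²/19 + (56−52)²/52
   = 0.276 + 2.683 + 8.895 + 0.308
Sum = 12.16

12.16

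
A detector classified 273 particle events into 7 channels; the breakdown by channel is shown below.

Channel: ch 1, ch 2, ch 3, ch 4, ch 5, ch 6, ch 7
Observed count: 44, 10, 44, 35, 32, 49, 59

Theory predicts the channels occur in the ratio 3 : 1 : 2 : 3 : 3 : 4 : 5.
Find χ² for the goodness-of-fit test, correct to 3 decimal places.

Ratio total = 21. Expected counts: 273×3/21 = 39, 273×1/21 = 13, 273×2/21 = 26, 273×3/21 = 39, 273×3/21 = 39, 273×4/21 = 52, 273×5/21 = 65.
χ² = (44−39)²/39 + (10−13)²/13 + (44−26)²/26 + (35−39)²/39 + (32−39)²/39 + (49−52)²/52 + (59−65)²/65
   = 0.6410 + 0.6923 + 12.4615 + 0.4103 + 1.2564 + 0.1731 + 0.5538
Sum = 16.188

16.188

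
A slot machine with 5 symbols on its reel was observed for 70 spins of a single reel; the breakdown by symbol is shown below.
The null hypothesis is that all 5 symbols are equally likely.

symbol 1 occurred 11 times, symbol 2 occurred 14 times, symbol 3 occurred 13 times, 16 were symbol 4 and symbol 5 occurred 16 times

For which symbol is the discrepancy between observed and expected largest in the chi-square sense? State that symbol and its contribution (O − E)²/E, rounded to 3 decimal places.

Under H₀ each category has probability 1/5, so each expected count is 70/5 = 14.
χ² = (11−14)²/14 + (14−14)²/14 + (13−14)²/14 + (16−14)²/14 + (16−14)²/14
   = 0.6429 + 0.0000 + 0.0714 + 0.2857 + 0.2857
The largest term is for symbol 1: 0.643.

symbol 1, 0.643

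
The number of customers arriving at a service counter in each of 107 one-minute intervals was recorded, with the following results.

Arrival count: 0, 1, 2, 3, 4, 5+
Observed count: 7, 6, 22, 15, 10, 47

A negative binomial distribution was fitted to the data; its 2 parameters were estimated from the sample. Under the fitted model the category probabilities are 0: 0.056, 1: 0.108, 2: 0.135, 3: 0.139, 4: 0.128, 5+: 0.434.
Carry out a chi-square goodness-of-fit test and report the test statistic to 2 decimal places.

7.80

Expected counts E_i = n·p_i: 107×0.056 = 5.992, 107×0.108 = 11.556, 107×0.135 = 14.445, 107×0.139 = 14.873, 107×0.128 = 13.696, 107×0.434 = 46.438.
χ² = (7−5.992)²/5.992 + (6−11.556)²/11.556 + (22−14.445)²/14.445 + (15−14.873)²/14.873 + (10−13.696)²/13.696 + (47−46.438)²/46.438
   = 0.170 + 2.671 + 3.951 + 0.001 + 0.997 + 0.007
Sum = 7.80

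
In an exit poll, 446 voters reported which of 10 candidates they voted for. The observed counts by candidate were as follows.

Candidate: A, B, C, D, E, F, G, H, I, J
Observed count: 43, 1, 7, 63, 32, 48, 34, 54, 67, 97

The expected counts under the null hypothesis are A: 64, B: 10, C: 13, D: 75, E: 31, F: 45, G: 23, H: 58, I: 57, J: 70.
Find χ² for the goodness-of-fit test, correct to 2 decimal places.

χ² = (43−64)²/64 + (1−10)²/10 + (7−13)²/13 + (63−75)²/75 + (32−31)²/31 + (48−45)²/45 + (34−23)²/23 + (54−58)²/58 + (67−57)²/57 + (97−70)²/70
   = 6.891 + 8.100 + 2.769 + 1.920 + 0.032 + 0.200 + 5.261 + 0.276 + 1.754 + 10.414
Sum = 37.62

37.62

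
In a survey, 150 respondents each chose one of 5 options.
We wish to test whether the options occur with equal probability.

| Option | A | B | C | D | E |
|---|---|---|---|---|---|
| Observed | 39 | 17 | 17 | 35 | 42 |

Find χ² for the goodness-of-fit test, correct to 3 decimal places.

Under H₀ each category has probability 1/5, so each expected count is 150/5 = 30.
A: (39 − 30)²/30 = 81/30 = 2.7000
B: (17 − 30)²/30 = 169/30 = 5.6333
C: (17 − 30)²/30 = 169/30 = 5.6333
D: (35 − 30)²/30 = 25/30 = 0.8333
E: (42 − 30)²/30 = 144/30 = 4.8000
Sum = 19.600

19.600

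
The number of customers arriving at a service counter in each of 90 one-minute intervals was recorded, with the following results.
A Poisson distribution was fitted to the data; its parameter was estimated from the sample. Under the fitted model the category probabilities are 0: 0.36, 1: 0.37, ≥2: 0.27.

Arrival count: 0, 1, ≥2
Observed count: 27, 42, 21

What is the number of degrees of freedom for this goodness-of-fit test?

There are k = 3 categories and 1 parameter estimated from the data, so df = 3 − 1 − 1 = 1.

1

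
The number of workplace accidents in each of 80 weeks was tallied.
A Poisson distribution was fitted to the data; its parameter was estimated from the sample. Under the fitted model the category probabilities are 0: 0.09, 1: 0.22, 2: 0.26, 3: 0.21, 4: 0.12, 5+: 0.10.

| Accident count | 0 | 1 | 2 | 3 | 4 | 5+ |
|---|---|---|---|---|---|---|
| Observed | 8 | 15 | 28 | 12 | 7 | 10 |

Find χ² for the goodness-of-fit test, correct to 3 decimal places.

Expected counts E_i = n·p_i: 80×0.09 = 7.2, 80×0.22 = 17.6, 80×0.26 = 20.8, 80×0.21 = 16.8, 80×0.12 = 9.6, 80×0.10 = 8.
cat         O        E   (O−E)²/E
0           8      7.2     0.0889
1          15     17.6     0.3841
2          28     20.8     2.4923
3          12     16.8     1.3714
4           7      9.6     0.7042
5+         10        8     0.5000
Sum = 5.541

5.541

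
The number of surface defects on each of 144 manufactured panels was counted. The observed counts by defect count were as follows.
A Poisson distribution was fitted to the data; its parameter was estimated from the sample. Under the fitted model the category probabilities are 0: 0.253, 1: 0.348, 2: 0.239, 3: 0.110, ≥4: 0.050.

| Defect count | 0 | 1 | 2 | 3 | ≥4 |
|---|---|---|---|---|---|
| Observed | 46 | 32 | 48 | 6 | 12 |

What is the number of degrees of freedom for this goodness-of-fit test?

There are k = 5 categories and 1 parameter estimated from the data, so df = 5 − 1 − 1 = 3.

3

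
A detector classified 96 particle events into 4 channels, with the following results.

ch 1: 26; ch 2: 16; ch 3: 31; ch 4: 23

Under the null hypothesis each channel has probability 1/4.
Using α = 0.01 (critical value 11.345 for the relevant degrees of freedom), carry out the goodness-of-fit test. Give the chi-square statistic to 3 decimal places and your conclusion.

Expected count for each of the 4 categories: 96/4 = 24.
χ² = (26−24)²/24 + (16−24)²/24 + (31−24)²/24 + (23−24)²/24
   = 0.1667 + 2.6667 + 2.0417 + 0.0417
Sum = 4.917
df = 3. Since 4.917 < 11.345, we do not reject H₀.

4.917; do not reject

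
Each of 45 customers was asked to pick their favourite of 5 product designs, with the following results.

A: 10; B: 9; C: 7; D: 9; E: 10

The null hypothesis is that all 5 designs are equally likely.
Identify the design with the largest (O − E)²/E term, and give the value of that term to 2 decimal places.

C, 0.44

Expected count for each of the 5 categories: 45/5 = 9.
A: (10 − 9)²/9 = 1/9 = 0.111
B: (9 − 9)²/9 = 0/9 = 0.000
C: (7 − 9)²/9 = 4/9 = 0.444
D: (9 − 9)²/9 = 0/9 = 0.000
E: (10 − 9)²/9 = 1/9 = 0.111
The largest term is for C: 0.44.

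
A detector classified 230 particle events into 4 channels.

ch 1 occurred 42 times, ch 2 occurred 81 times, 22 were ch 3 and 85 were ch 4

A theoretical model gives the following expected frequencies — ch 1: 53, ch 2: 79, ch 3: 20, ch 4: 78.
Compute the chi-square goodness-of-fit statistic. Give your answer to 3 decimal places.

3.162

χ² = (42−53)²/53 + (81−79)²/79 + (22−20)²/20 + (85−78)²/78
   = 2.2830 + 0.0506 + 0.2000 + 0.6282
Sum = 3.162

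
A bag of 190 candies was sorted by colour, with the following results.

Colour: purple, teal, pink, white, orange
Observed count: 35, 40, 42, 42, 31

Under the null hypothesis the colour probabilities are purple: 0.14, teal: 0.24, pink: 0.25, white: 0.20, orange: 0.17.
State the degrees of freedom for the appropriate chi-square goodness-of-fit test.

There are k = 5 categories and no parameters were estimated from the data, so df = 5 − 1 = 4.

4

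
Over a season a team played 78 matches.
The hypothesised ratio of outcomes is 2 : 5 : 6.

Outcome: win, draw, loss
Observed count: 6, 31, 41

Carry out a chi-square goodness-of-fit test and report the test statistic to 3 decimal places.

3.728

Ratio total = 13. Expected counts: 78×2/13 = 12, 78×5/13 = 30, 78×6/13 = 36.
win: (6 − 12)²/12 = 36/12 = 3.0000
draw: (31 − 30)²/30 = 1/30 = 0.0333
loss: (41 − 36)²/36 = 25/36 = 0.6944
Sum = 3.728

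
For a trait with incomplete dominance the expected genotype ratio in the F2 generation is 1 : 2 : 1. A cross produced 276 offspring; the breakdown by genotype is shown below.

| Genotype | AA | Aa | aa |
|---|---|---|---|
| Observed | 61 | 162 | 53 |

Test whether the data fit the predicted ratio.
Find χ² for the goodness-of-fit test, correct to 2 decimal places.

8.81

Ratio total = 4. Expected counts: 276×1/4 = 69, 276×2/4 = 138, 276×1/4 = 69.
AA: (61 − 69)²/69 = 64/69 = 0.928
Aa: (162 − 138)²/138 = 576/138 = 4.174
aa: (53 − 69)²/69 = 256/69 = 3.710
Sum = 8.81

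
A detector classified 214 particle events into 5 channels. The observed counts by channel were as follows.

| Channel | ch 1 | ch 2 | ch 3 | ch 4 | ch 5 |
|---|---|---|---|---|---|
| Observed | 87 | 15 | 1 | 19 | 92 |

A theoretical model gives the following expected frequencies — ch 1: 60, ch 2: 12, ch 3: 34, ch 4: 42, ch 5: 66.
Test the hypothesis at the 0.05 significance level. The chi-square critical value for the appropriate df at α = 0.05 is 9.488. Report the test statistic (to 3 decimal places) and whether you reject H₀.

ch 1: (87 − 60)²/60 = 729/60 = 12.1500
ch 2: (15 − 12)²/12 = 9/12 = 0.7500
ch 3: (1 − 34)²/34 = 1089/34 = 32.0294
ch 4: (19 − 42)²/42 = 529/42 = 12.5952
ch 5: (92 − 66)²/66 = 676/66 = 10.2424
Sum = 67.767
df = 4. Since 67.767 > 9.488, we reject H₀.

67.767; reject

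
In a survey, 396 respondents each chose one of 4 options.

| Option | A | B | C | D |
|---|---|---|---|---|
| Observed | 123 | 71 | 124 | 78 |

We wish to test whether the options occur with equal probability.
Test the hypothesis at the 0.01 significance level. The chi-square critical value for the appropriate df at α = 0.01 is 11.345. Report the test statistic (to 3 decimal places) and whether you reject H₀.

Expected count for each of the 4 categories: 396/4 = 99.
χ² = (123−99)²/99 + (71−99)²/99 + (124−99)²/99 + (78−99)²/99
   = 5.8182 + 7.9192 + 6.3131 + 4.4545
Sum = 24.505
df = 3. Since 24.505 > 11.345, we reject H₀.

24.505; reject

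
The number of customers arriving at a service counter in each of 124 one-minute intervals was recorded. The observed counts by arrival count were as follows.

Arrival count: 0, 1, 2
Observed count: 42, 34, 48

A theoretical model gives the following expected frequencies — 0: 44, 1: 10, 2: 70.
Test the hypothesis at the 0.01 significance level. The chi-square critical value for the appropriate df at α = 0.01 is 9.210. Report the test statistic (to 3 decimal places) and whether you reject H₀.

0: (42 − 44)²/44 = 4/44 = 0.0909
1: (34 − 10)²/10 = 576/10 = 57.6000
2: (48 − 70)²/70 = 484/70 = 6.9143
Sum = 64.605
df = 2. Since 64.605 > 9.210, we reject H₀.

64.605; reject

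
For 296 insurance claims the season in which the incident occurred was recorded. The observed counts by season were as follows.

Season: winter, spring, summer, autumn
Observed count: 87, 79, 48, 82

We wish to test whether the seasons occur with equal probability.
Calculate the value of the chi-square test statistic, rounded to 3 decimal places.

12.622

Under H₀ each category has probability 1/4, so each expected count is 296/4 = 74.
χ² = (87−74)²/74 + (79−74)²/74 + (48−74)²/74 + (82−74)²/74
   = 2.2838 + 0.3378 + 9.1351 + 0.8649
Sum = 12.622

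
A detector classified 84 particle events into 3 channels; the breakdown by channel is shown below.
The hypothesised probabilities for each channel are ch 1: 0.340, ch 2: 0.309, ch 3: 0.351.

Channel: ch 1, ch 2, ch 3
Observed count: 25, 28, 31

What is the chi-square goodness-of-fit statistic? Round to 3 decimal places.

0.683

Expected counts E_i = n·p_i: 84×0.340 = 28.56, 84×0.309 = 25.956, 84×0.351 = 29.484.
χ² = (25−28.56)²/28.56 + (28−25.956)²/25.956 + (31−29.484)²/29.484
   = 0.4438 + 0.1610 + 0.0779
Sum = 0.683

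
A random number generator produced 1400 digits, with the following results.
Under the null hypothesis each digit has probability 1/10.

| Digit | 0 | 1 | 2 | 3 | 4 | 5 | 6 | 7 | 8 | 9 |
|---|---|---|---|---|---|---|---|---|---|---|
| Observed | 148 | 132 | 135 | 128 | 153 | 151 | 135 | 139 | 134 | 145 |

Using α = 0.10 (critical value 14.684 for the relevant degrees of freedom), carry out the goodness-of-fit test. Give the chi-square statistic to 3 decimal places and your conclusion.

Under H₀ each category has probability 1/10, so each expected count is 1400/10 = 140.
χ² = (148−140)²/140 + (132−140)²/140 + (135−140)²/140 + (128−140)²/140 + (153−140)²/140 + (151−140)²/140 + (135−140)²/140 + (139−140)²/140 + (134−140)²/140 + (145−140)²/140
   = 0.4571 + 0.4571 + 0.1786 + 1.0286 + 1.2071 + 0.8643 + 0.1786 + 0.0071 + 0.2571 + 0.1786
Sum = 4.814
df = 9. Since 4.814 < 14.684, we do not reject H₀.

4.814; do not reject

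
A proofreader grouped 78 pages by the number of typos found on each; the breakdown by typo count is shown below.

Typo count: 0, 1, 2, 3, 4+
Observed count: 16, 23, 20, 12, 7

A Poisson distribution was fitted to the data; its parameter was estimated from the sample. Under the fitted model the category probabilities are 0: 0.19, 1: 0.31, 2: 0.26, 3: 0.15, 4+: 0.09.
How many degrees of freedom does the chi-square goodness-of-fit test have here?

There are k = 5 categories and 1 parameter estimated from the data, so df = 5 − 1 − 1 = 3.

3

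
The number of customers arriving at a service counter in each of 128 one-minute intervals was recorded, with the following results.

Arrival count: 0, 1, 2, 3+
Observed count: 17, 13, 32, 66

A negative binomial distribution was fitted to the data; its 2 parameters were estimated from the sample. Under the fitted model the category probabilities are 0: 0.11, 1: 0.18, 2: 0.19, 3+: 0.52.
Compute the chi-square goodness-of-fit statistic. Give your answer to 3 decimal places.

Expected counts E_i = n·p_i: 128×0.11 = 14.08, 128×0.18 = 23.04, 128×0.19 = 24.32, 128×0.52 = 66.56.
cat         O        E   (O−E)²/E
0          17    14.08     0.6056
1          13    23.04     4.3751
2          32    24.32     2.4253
3+         66    66.56     0.0047
Sum = 7.411

7.411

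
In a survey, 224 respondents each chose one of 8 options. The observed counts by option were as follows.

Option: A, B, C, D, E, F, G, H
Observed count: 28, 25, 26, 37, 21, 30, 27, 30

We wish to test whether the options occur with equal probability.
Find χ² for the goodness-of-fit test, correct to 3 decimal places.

Under H₀ each category has probability 1/8, so each expected count is 224/8 = 28.
A: (28 − 28)²/28 = 0/28 = 0.0000
B: (25 − 28)²/28 = 9/28 = 0.3214
C: (26 − 28)²/28 = 4/28 = 0.1429
D: (37 − 28)²/28 = 81/28 = 2.8929
E: (21 − 28)²/28 = 49/28 = 1.7500
F: (30 − 28)²/28 = 4/28 = 0.1429
G: (27 − 28)²/28 = 1/28 = 0.0357
H: (30 − 28)²/28 = 4/28 = 0.1429
Sum = 5.429

5.429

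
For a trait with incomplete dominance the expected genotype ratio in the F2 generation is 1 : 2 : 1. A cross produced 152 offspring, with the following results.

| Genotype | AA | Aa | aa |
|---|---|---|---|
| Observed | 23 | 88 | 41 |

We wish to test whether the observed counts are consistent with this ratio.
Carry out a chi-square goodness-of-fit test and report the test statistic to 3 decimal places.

Ratio total = 4. Expected counts: 152×1/4 = 38, 152×2/4 = 76, 152×1/4 = 38.
AA: (23 − 38)²/38 = 225/38 = 5.9211
Aa: (88 − 76)²/76 = 144/76 = 1.8947
aa: (41 − 38)²/38 = 9/38 = 0.2368
Sum = 8.053

8.053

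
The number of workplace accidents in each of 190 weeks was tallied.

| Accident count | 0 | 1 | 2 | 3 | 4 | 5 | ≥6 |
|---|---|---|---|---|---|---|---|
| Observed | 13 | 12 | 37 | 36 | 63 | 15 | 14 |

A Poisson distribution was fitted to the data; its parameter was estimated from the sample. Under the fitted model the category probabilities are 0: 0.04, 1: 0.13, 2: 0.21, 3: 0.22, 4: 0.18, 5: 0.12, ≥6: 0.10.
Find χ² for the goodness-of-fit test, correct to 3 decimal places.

39.619

Expected counts E_i = n·p_i: 190×0.04 = 7.6, 190×0.13 = 24.7, 190×0.21 = 39.9, 190×0.22 = 41.8, 190×0.18 = 34.2, 190×0.12 = 22.8, 190×0.10 = 19.
0: (13 − 7.6)²/7.6 = 29.16/7.6 = 3.8368
1: (12 − 24.7)²/24.7 = 161.29/24.7 = 6.5300
2: (37 − 39.9)²/39.9 = 8.41/39.9 = 0.2108
3: (36 − 41.8)²/41.8 = 33.64/41.8 = 0.8048
4: (63 − 34.2)²/34.2 = 829.44/34.2 = 24.2526
5: (15 − 22.8)²/22.8 = 60.84/22.8 = 2.6684
≥6: (14 − 19)²/19 = 25/19 = 1.3158
Sum = 39.619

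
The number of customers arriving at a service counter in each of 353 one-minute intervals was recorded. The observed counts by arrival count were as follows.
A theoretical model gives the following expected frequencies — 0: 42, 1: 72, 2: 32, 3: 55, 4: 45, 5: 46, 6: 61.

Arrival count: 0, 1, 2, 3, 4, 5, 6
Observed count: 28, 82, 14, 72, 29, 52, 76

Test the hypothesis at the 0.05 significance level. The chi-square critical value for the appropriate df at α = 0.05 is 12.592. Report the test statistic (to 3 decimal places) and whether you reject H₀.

31.595; reject

0: (28 − 42)²/42 = 196/42 = 4.6667
1: (82 − 72)²/72 = 100/72 = 1.3889
2: (14 − 32)²/32 = 324/32 = 10.1250
3: (72 − 55)²/55 = 289/55 = 5.2545
4: (29 − 45)²/45 = 256/45 = 5.6889
5: (52 − 46)²/46 = 36/46 = 0.7826
6: (76 − 61)²/61 = 225/61 = 3.6885
Sum = 31.595
df = 6. Since 31.595 > 12.592, we reject H₀.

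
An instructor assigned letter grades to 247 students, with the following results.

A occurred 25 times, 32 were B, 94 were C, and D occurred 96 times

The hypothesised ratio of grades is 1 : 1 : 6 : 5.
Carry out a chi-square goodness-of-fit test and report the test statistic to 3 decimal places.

Ratio total = 13. Expected counts: 247×1/13 = 19, 247×1/13 = 19, 247×6/13 = 114, 247×5/13 = 95.
χ² = (25−19)²/19 + (32−19)²/19 + (94−114)²/114 + (96−95)²/95
   = 1.8947 + 8.8947 + 3.5088 + 0.0105
Sum = 14.309

14.309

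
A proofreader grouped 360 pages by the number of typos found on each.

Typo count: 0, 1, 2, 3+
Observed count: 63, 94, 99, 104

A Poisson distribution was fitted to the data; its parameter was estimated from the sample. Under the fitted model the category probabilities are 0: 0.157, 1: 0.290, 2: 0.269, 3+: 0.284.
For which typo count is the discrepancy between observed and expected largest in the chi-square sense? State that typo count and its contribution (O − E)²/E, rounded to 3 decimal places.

1, 1.036

Expected counts E_i = n·p_i: 360×0.157 = 56.52, 360×0.290 = 104.4, 360×0.269 = 96.84, 360×0.284 = 102.24.
χ² = (63−56.52)²/56.52 + (94−104.4)²/104.4 + (99−96.84)²/96.84 + (104−102.24)²/102.24
   = 0.7429 + 1.0360 + 0.0482 + 0.0303
The largest term is for 1: 1.036.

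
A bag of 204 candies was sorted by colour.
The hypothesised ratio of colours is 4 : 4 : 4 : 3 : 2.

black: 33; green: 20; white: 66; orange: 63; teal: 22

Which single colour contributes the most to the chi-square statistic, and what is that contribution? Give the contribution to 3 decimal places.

orange, 20.250

Ratio total = 17. Expected counts: 204×4/17 = 48, 204×4/17 = 48, 204×4/17 = 48, 204×3/17 = 36, 204×2/17 = 24.
cat         O        E   (O−E)²/E
black      33       48     4.6875
green      20       48    16.3333
white      66       48     6.7500
orange     63       36    20.2500
teal       22       24     0.1667
The largest term is for orange: 20.250.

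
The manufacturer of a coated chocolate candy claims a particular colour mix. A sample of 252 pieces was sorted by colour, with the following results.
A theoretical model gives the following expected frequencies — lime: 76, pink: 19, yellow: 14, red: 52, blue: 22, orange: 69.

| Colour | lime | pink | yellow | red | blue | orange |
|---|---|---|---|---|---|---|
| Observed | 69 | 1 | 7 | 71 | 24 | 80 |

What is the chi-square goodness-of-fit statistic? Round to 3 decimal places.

30.075

lime: (69 − 76)²/76 = 49/76 = 0.6447
pink: (1 − 19)²/19 = 324/19 = 17.0526
yellow: (7 − 14)²/14 = 49/14 = 3.5000
red: (71 − 52)²/52 = 361/52 = 6.9423
blue: (24 − 22)²/22 = 4/22 = 0.1818
orange: (80 − 69)²/69 = 121/69 = 1.7536
Sum = 30.075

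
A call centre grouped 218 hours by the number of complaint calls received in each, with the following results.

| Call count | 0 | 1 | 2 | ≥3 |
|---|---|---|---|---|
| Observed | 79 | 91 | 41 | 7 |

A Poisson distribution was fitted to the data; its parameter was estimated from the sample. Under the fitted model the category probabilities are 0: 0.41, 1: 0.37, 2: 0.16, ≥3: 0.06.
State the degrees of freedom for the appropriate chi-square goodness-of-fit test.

There are k = 4 categories and 1 parameter estimated from the data, so df = 4 − 1 − 1 = 2.

2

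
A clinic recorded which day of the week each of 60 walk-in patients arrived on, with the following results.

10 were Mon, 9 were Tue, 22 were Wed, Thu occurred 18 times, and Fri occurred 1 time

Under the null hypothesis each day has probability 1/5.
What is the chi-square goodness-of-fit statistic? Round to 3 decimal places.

Expected count for each of the 5 categories: 60/5 = 12.
cat         O        E   (O−E)²/E
Mon        10       12     0.3333
Tue         9       12     0.7500
Wed        22       12     8.3333
Thu        18       12     3.0000
Fri         1       12    10.0833
Sum = 22.500

22.500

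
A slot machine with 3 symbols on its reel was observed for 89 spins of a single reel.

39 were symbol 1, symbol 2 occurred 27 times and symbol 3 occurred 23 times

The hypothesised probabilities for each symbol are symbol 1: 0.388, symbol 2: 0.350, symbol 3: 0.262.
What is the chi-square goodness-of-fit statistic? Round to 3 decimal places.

Expected counts E_i = n·p_i: 89×0.388 = 34.532, 89×0.350 = 31.15, 89×0.262 = 23.318.
cat           O        E   (O−E)²/E
symbol 1     39   34.532     0.5781
symbol 2     27    31.15     0.5529
symbol 3     23   23.318     0.0043
Sum = 1.135

1.135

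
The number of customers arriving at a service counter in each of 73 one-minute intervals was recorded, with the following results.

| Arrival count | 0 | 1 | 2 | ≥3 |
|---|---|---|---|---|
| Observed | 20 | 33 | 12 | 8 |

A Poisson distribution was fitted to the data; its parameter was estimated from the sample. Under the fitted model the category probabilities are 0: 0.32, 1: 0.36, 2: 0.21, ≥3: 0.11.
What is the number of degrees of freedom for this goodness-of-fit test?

2

There are k = 4 categories and 1 parameter estimated from the data, so df = 4 − 1 − 1 = 2.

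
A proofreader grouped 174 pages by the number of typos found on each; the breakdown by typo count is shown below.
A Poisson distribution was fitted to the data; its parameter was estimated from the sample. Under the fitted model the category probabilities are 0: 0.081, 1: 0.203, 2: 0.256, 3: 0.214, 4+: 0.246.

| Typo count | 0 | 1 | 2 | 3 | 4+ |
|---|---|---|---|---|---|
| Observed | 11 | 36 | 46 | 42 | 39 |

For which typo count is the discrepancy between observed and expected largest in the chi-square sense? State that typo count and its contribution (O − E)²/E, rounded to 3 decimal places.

0, 0.679

Expected counts E_i = n·p_i: 174×0.081 = 14.094, 174×0.203 = 35.322, 174×0.256 = 44.544, 174×0.214 = 37.236, 174×0.246 = 42.804.
cat         O        E   (O−E)²/E
0          11   14.094     0.6792
1          36   35.322     0.0130
2          46   44.544     0.0476
3          42   37.236     0.6095
4+         39   42.804     0.3381
The largest term is for 0: 0.679.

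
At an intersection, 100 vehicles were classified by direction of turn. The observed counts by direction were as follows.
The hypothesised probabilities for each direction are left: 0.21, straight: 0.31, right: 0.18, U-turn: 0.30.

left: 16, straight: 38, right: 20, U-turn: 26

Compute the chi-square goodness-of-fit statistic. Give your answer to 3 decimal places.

3.527

Expected counts E_i = n·p_i: 100×0.21 = 21, 100×0.31 = 31, 100×0.18 = 18, 100×0.30 = 30.
cat           O        E   (O−E)²/E
left         16       21     1.1905
straight     38       31     1.5806
right        20       18     0.2222
U-turn       26       30     0.5333
Sum = 3.527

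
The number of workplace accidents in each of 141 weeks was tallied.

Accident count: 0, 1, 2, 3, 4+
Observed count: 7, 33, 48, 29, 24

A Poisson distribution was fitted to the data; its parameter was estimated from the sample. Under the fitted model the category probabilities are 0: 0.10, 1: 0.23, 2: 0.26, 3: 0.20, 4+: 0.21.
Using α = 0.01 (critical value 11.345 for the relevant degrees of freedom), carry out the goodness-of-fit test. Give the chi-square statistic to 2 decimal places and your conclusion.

8.18; do not reject

Expected counts E_i = n·p_i: 141×0.10 = 14.1, 141×0.23 = 32.43, 141×0.26 = 36.66, 141×0.20 = 28.2, 141×0.21 = 29.61.
cat         O        E   (O−E)²/E
0           7     14.1      3.575
1          33    32.43      0.010
2          48    36.66      3.508
3          29     28.2      0.023
4+         24    29.61      1.063
Sum = 8.18
df = 3. Since 8.18 < 11.345, we do not reject H₀.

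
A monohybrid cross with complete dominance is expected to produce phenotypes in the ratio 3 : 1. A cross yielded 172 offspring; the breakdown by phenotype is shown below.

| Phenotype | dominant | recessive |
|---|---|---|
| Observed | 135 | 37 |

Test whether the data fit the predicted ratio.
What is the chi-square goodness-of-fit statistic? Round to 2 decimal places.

1.12

Ratio total = 4. Expected counts: 172×3/4 = 129, 172×1/4 = 43.
χ² = (135−129)²/129 + (37−43)²/43
   = 0.279 + 0.837
Sum = 1.12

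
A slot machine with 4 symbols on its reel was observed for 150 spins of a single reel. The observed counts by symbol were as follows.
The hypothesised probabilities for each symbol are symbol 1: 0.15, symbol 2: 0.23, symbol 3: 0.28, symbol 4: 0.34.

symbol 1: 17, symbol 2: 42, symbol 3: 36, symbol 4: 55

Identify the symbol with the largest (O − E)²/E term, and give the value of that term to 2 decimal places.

symbol 2, 1.63

Expected counts E_i = n·p_i: 150×0.15 = 22.5, 150×0.23 = 34.5, 150×0.28 = 42, 150×0.34 = 51.
cat           O        E   (O−E)²/E
symbol 1     17     22.5      1.344
symbol 2     42     34.5      1.630
symbol 3     36       42      0.857
symbol 4     55       51      0.314
The largest term is for symbol 2: 1.63.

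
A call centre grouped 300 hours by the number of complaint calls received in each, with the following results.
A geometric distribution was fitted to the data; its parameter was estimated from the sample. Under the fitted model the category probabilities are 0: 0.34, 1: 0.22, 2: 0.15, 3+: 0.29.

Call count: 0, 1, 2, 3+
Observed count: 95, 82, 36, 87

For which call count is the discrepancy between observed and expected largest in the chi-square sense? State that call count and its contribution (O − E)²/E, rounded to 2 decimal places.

1, 3.88

Expected counts E_i = n·p_i: 300×0.34 = 102, 300×0.22 = 66, 300×0.15 = 45, 300×0.29 = 87.
cat         O        E   (O−E)²/E
0          95      102      0.480
1          82       66      3.879
2          36       45      1.800
3+         87       87      0.000
The largest term is for 1: 3.88.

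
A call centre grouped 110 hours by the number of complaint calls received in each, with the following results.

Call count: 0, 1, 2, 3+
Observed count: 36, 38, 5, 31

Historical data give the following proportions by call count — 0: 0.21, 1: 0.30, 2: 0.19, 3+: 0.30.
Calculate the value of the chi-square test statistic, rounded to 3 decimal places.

20.179

Expected counts E_i = n·p_i: 110×0.21 = 23.1, 110×0.30 = 33, 110×0.19 = 20.9, 110×0.30 = 33.
0: (36 − 23.1)²/23.1 = 166.41/23.1 = 7.2039
1: (38 − 33)²/33 = 25/33 = 0.7576
2: (5 − 20.9)²/20.9 = 252.81/20.9 = 12.0962
3+: (31 − 33)²/33 = 4/33 = 0.1212
Sum = 20.179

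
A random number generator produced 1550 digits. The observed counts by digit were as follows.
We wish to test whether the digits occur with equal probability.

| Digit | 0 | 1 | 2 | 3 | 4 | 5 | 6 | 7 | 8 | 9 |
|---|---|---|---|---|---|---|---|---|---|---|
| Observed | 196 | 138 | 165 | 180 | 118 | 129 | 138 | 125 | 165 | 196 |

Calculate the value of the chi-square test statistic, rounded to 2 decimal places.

Under H₀ each category has probability 1/10, so each expected count is 1550/10 = 155.
cat         O        E   (O−E)²/E
0         196      155     10.845
1         138      155      1.865
2         165      155      0.645
3         180      155      4.032
4         118      155      8.832
5         129      155      4.361
6         138      155      1.865
7         125      155      5.806
8         165      155      0.645
9         196      155     10.845
Sum = 49.74

49.74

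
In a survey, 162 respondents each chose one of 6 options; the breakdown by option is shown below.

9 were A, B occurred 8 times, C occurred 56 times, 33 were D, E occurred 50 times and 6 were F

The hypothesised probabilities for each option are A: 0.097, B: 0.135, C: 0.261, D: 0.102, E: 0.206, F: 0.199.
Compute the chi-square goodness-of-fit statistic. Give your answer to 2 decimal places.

62.18

Expected counts E_i = n·p_i: 162×0.097 = 15.714, 162×0.135 = 21.87, 162×0.261 = 42.282, 162×0.102 = 16.524, 162×0.206 = 33.372, 162×0.199 = 32.238.
cat         O        E   (O−E)²/E
A           9   15.714      2.869
B           8    21.87      8.796
C          56   42.282      4.451
D          33   16.524     16.428
E          50   33.372      8.285
F           6   32.238     21.355
Sum = 62.18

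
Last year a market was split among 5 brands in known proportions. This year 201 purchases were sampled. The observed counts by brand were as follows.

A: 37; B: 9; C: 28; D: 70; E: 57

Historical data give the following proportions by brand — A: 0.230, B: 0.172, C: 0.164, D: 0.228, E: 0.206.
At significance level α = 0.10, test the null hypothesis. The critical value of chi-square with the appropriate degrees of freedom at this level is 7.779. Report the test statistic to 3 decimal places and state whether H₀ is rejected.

40.128; reject

Expected counts E_i = n·p_i: 201×0.230 = 46.23, 201×0.172 = 34.572, 201×0.164 = 32.964, 201×0.228 = 45.828, 201×0.206 = 41.406.
χ² = (37−46.23)²/46.23 + (9−34.572)²/34.572 + (28−32.964)²/32.964 + (70−45.828)²/45.828 + (57−41.406)²/41.406
   = 1.8428 + 18.9149 + 0.7475 + 12.7495 + 5.8729
Sum = 40.128
df = 4. Since 40.128 > 7.779, we reject H₀.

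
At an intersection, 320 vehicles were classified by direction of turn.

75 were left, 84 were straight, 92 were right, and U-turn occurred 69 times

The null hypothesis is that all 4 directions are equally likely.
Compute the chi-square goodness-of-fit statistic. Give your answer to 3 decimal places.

3.825

Expected count for each of the 4 categories: 320/4 = 80.
χ² = (75−80)²/80 + (84−80)²/80 + (92−80)²/80 + (69−80)²/80
   = 0.3125 + 0.2000 + 1.8000 + 1.5125
Sum = 3.825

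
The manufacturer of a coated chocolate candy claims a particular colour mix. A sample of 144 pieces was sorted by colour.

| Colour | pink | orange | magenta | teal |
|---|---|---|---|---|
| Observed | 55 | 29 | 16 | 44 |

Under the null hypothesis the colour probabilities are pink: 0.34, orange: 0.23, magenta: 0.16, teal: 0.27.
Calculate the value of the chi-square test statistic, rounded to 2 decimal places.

4.08

Expected counts E_i = n·p_i: 144×0.34 = 48.96, 144×0.23 = 33.12, 144×0.16 = 23.04, 144×0.27 = 38.88.
χ² = (55−48.96)²/48.96 + (29−33.12)²/33.12 + (16−23.04)²/23.04 + (44−38.88)²/38.88
   = 0.745 + 0.513 + 2.151 + 0.674
Sum = 4.08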